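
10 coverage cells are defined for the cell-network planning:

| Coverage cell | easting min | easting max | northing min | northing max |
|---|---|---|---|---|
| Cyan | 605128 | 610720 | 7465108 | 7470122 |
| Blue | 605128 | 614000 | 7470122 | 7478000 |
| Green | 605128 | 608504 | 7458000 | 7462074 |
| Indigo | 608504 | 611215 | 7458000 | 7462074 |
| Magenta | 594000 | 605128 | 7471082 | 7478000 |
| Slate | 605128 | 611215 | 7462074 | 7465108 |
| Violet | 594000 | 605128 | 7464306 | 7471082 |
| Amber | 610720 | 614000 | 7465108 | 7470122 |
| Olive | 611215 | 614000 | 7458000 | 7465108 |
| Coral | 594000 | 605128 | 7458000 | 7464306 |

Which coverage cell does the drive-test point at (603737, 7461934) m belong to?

Coral

The point has easting = 603737 and northing = 7461934.
Only Coral satisfies 594000 ≤ easting ≤ 605128 and 7458000 ≤ northing ≤ 7464306.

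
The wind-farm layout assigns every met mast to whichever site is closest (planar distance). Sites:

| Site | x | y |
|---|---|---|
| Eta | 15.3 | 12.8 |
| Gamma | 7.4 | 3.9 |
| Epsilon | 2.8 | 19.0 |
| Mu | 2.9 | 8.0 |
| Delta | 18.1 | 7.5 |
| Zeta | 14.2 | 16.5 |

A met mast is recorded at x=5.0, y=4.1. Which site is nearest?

Gamma

Squared distances to each site:
Eta: 181.780; Gamma: 5.800; Epsilon: 226.850; Mu: 19.620; Delta: 183.170; Zeta: 238.400.
Minimum at Gamma.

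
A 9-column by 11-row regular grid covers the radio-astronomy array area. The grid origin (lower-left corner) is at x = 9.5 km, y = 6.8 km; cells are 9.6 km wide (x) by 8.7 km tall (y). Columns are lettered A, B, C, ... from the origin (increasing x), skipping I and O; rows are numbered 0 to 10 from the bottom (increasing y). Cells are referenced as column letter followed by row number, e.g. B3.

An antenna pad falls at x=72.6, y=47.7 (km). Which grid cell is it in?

G4

Column index: ⌊(72.6 − 9.5) / 9.6⌋ = ⌊6.573⌋ = 6 → column G
Row offset from origin: ⌊(47.7 − 6.8) / 8.7⌋ = ⌊4.701⌋ = 4 → row 4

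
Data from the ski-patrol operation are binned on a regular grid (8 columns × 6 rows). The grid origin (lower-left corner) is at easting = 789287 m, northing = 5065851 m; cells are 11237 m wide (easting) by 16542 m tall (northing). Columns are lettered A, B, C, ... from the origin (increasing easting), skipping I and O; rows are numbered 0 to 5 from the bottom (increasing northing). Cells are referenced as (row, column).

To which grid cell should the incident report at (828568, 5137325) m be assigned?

(4, D)

Column index: ⌊(828568 − 789287) / 11237⌋ = ⌊3.496⌋ = 3 → column D
Row offset from origin: ⌊(5137325 − 5065851) / 16542⌋ = ⌊4.321⌋ = 4 → row 4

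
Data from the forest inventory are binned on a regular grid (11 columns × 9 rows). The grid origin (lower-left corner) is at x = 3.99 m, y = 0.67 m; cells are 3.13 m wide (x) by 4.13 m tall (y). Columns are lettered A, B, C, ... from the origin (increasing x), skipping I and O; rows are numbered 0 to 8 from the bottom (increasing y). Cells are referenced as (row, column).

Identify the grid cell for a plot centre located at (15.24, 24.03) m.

(5, D)

Column index: ⌊(15.24 − 3.99) / 3.13⌋ = ⌊3.594⌋ = 3 → column D
Row offset from origin: ⌊(24.03 − 0.67) / 4.13⌋ = ⌊5.656⌋ = 5 → row 5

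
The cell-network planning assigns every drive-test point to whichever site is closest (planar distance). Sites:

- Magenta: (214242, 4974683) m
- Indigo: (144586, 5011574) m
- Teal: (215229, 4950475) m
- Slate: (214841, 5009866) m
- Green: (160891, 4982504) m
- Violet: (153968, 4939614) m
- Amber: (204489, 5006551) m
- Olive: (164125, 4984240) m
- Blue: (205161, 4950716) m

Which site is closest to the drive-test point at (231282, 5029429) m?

Slate

Squared distances to each site:
Magenta: 3287486116.000; Indigo: 7834997441.000; Teal: 6491432925.000; Slate: 653017450.000; Green: 7156848506.000; Violet: 14044188821.000; Amber: 1241267733.000; Olive: 6552108370.000; Blue: 6878043010.000.
Minimum at Slate.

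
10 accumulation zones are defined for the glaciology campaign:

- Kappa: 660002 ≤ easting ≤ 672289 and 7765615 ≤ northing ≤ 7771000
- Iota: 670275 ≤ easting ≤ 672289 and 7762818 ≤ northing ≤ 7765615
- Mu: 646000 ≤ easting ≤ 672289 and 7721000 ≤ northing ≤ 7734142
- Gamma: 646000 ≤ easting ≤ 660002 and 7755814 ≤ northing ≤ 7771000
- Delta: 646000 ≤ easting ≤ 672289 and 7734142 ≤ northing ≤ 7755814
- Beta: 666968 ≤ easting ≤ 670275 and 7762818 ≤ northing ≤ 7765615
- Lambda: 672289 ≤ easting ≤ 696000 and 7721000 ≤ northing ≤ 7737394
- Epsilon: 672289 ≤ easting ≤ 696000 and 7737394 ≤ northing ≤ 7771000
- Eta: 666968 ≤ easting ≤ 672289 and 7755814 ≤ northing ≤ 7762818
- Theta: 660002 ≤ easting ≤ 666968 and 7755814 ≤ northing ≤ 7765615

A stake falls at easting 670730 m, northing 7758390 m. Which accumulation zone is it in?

The point has easting = 670730 and northing = 7758390.
Only Eta satisfies 666968 ≤ easting ≤ 672289 and 7755814 ≤ northing ≤ 7762818.

Eta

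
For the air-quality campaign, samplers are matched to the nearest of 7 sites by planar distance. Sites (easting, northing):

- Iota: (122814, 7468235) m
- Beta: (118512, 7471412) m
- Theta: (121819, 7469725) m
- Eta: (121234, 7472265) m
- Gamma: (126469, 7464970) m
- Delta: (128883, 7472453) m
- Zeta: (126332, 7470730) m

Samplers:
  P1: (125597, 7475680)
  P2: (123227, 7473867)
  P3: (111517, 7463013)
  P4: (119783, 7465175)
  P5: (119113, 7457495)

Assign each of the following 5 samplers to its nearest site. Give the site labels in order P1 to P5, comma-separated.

Delta, Eta, Beta, Iota, Gamma

P1 → Delta (d²=21211325.00)
P2 → Eta (d²=6538453.00)
P3 → Beta (d²=119473226.00)
P4 → Iota (d²=18550561.00)
P5 → Gamma (d²=109986361.00)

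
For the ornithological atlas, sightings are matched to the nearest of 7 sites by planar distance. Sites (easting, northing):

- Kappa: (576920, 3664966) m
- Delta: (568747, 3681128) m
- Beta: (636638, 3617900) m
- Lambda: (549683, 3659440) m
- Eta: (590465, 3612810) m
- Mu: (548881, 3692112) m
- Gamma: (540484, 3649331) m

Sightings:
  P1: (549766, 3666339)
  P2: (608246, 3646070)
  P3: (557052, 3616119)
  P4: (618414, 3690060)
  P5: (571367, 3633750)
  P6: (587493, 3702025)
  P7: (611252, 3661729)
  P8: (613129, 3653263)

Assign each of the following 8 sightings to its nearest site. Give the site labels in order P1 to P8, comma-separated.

P1 → Lambda (d²=47603090.00)
P2 → Kappa (d²=1338377092.00)
P3 → Eta (d²=1127378050.00)
P4 → Kappa (d²=2351460872.00)
P5 → Eta (d²=803217204.00)
P6 → Delta (d²=788097125.00)
P7 → Kappa (d²=1189164393.00)
P8 → Kappa (d²=1448051890.00)

Lambda, Kappa, Eta, Kappa, Eta, Delta, Kappa, Kappa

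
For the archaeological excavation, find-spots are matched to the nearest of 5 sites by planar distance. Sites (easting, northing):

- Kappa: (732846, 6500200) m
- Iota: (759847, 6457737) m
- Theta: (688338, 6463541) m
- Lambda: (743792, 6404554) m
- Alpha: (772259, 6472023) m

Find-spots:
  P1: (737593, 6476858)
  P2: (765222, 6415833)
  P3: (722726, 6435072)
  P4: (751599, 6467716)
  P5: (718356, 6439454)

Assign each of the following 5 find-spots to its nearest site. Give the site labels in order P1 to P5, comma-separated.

P1 → Kappa (d²=567382973.00)
P2 → Lambda (d²=586460741.00)
P3 → Lambda (d²=1375124680.00)
P4 → Iota (d²=167609945.00)
P5 → Theta (d²=1481263893.00)

Kappa, Lambda, Lambda, Iota, Theta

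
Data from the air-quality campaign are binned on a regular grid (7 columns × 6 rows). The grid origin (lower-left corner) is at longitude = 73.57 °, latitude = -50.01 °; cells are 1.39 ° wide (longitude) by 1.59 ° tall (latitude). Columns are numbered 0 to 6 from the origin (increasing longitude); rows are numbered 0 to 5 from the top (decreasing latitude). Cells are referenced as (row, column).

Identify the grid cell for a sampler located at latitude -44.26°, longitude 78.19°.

(2, 3)

Column index: ⌊(78.19 − 73.57) / 1.39⌋ = ⌊3.324⌋ = 3
Row offset from origin: ⌊(-44.26 − -50.01) / 1.59⌋ = ⌊3.616⌋ = 3 → row 2 (counted from top)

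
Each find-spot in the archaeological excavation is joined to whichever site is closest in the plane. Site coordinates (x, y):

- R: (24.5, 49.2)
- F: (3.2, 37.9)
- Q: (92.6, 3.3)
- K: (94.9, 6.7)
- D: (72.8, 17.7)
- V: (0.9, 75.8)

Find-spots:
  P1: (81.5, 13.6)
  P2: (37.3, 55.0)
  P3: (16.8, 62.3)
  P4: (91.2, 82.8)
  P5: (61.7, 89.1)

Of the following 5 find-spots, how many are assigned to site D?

2

P1 → D
P2 → R
P3 → R
P4 → D
P5 → R
2 of the 5 go to D.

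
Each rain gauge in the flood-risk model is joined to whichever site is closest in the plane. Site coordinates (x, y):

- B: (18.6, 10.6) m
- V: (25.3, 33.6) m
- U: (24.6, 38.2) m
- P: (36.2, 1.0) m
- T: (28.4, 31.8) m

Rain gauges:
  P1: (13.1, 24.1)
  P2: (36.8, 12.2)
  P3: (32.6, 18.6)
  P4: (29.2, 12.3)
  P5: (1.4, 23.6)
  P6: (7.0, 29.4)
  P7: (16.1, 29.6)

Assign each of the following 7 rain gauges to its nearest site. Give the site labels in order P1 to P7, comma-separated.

B, P, T, B, B, V, V

P1 → B (d²=212.50)
P2 → P (d²=125.80)
P3 → T (d²=191.88)
P4 → B (d²=115.25)
P5 → B (d²=464.84)
P6 → V (d²=352.53)
P7 → V (d²=100.64)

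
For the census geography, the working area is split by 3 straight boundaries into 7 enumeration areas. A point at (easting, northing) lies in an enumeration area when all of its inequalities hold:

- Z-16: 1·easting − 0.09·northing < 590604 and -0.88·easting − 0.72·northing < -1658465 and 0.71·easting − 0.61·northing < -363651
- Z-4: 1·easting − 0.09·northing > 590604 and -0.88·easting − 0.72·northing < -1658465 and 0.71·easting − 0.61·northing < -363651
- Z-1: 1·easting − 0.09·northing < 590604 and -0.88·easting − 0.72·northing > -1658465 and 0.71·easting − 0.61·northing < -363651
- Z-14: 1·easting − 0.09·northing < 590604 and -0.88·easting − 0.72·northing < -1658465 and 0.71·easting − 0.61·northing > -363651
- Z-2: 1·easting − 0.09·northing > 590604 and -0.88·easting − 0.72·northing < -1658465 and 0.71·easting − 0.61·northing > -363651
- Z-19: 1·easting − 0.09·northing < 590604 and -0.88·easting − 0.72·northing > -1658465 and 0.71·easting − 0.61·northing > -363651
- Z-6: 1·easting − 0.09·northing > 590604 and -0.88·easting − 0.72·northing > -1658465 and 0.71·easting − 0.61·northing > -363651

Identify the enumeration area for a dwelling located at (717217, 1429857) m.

1·717217 − 0.09·1429857 = 588529.870, which is < 590604
-0.88·717217 − 0.72·1429857 = -1660648.000, which is < -1658465
0.71·717217 − 0.61·1429857 = -362988.700, which is > -363651
This sign pattern matches Z-14.

Z-14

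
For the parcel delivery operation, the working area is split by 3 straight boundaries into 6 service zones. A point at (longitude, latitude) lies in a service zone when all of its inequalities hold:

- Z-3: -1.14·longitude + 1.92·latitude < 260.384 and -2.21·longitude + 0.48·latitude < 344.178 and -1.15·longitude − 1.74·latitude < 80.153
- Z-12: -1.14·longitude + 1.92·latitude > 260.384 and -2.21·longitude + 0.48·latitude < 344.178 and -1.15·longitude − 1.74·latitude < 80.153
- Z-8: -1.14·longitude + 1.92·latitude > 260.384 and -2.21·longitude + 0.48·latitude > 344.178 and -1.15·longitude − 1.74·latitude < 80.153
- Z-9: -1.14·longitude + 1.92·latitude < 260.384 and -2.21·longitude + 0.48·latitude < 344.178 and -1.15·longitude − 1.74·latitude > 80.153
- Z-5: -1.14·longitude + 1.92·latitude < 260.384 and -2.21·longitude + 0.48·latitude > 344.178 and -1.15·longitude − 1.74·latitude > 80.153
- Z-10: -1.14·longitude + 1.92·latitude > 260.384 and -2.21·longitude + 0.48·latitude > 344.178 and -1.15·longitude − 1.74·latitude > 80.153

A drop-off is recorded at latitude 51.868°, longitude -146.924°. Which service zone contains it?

-1.14·-146.924 + 1.92·51.868 = 267.080, which is > 260.384
-2.21·-146.924 + 0.48·51.868 = 349.599, which is > 344.178
-1.15·-146.924 − 1.74·51.868 = 78.712, which is < 80.153
This sign pattern matches Z-8.

Z-8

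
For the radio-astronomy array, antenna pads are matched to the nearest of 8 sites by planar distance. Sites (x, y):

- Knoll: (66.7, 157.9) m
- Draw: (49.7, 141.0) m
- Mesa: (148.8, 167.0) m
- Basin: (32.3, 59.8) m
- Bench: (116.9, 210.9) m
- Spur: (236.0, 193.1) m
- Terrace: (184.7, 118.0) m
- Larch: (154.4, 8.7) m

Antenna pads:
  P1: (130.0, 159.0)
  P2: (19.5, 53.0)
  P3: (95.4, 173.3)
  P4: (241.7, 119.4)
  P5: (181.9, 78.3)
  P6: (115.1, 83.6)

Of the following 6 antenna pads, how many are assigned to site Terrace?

P1 → Mesa
P2 → Basin
P3 → Knoll
P4 → Terrace
P5 → Terrace
P6 → Terrace
3 of the 6 go to Terrace.

3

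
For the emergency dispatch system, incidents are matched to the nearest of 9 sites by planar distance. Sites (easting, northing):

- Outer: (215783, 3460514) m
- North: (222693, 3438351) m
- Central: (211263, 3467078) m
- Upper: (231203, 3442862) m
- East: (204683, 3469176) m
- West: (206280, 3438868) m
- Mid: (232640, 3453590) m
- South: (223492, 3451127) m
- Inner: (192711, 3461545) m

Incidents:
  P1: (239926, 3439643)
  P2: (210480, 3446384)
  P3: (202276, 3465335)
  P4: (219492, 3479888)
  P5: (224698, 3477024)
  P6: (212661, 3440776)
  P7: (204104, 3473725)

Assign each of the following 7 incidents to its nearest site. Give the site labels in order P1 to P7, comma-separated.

Upper, West, East, Central, Central, West, East

P1 → Upper (d²=86452690.00)
P2 → West (d²=74130256.00)
P3 → East (d²=20546930.00)
P4 → Central (d²=231812541.00)
P5 → Central (d²=279422141.00)
P6 → West (d²=44357625.00)
P7 → East (d²=21028642.00)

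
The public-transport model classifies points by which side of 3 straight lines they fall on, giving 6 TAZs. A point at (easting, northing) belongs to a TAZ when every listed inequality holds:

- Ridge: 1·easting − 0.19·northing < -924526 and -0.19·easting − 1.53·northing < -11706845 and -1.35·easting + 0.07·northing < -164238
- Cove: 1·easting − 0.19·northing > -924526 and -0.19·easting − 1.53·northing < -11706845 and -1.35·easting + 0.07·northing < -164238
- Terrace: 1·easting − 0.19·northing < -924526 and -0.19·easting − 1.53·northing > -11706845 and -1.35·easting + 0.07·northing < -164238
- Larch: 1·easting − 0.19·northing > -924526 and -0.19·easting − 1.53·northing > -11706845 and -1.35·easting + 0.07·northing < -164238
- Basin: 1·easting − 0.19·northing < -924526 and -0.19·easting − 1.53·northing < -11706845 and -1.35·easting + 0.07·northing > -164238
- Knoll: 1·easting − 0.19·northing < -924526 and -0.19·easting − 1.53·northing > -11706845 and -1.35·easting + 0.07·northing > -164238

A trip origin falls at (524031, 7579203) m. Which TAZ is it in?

Larch

1·524031 − 0.19·7579203 = -916017.570, which is > -924526
-0.19·524031 − 1.53·7579203 = -11695746.480, which is > -11706845
-1.35·524031 + 0.07·7579203 = -176897.640, which is < -164238
This sign pattern matches Larch.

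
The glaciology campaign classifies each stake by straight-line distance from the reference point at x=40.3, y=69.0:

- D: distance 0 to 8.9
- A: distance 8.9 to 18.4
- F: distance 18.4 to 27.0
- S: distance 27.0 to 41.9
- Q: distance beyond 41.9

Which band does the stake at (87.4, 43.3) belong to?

Distance = √((87.4−40.3)² + (43.3−69.0)²) = √(2218.410 + 660.490) = 53.655.
41.9 ≤ 53.655 < ∞ → Q.

Q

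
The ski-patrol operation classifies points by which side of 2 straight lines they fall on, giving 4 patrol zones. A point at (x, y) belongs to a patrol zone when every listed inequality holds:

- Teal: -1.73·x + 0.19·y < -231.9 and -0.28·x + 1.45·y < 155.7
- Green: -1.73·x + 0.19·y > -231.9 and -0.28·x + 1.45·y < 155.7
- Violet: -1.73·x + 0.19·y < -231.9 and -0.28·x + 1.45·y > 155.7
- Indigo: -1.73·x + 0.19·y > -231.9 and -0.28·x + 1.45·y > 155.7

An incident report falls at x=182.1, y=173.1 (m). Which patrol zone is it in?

Violet

-1.73·182.1 + 0.19·173.1 = -282.144, which is < -231.9
-0.28·182.1 + 1.45·173.1 = 200.007, which is > 155.7
This sign pattern matches Violet.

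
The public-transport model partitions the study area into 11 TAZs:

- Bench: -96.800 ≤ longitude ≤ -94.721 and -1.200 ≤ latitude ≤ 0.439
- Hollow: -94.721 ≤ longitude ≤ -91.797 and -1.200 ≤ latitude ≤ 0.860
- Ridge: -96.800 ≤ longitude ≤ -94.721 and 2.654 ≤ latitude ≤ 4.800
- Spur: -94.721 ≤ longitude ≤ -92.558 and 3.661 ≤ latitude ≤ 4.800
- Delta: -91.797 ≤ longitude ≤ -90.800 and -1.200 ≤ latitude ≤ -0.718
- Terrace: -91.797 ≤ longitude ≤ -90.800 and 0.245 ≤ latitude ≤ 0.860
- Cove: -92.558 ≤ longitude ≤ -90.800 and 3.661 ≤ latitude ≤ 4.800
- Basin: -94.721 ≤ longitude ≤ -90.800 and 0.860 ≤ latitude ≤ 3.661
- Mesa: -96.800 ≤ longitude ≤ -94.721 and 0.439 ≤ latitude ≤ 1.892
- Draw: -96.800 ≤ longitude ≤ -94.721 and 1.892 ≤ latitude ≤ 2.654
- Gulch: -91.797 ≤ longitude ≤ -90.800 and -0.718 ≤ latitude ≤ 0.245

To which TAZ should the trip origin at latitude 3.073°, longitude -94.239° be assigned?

The point has longitude = -94.239 and latitude = 3.073.
Only Basin satisfies -94.721 ≤ longitude ≤ -90.800 and 0.860 ≤ latitude ≤ 3.661.

Basin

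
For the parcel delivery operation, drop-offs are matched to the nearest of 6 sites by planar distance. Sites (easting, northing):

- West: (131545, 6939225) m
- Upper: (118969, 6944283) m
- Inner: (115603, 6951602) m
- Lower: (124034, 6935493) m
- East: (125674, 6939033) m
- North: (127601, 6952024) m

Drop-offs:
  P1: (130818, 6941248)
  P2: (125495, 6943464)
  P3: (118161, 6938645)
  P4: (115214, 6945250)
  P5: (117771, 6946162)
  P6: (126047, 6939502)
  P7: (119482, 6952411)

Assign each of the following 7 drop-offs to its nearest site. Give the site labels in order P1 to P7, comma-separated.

West, East, Upper, Upper, Upper, East, Inner

P1 → West (d²=4621058.00)
P2 → East (d²=19665802.00)
P3 → Upper (d²=32439908.00)
P4 → Upper (d²=15035114.00)
P5 → Upper (d²=4965845.00)
P6 → East (d²=359090.00)
P7 → Inner (d²=15701122.00)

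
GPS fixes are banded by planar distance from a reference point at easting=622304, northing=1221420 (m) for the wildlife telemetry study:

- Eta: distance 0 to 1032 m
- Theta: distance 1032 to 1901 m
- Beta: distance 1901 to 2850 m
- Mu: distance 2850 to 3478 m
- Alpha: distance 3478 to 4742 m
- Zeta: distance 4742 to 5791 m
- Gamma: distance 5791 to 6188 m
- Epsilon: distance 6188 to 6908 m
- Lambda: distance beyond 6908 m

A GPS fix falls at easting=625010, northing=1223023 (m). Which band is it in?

Distance = √((625010−622304)² + (1223023−1221420)²) = √(7322436.000 + 2569609.000) = 3145.162 m.
2850 ≤ 3145.162 < 3478 → Mu.

Mu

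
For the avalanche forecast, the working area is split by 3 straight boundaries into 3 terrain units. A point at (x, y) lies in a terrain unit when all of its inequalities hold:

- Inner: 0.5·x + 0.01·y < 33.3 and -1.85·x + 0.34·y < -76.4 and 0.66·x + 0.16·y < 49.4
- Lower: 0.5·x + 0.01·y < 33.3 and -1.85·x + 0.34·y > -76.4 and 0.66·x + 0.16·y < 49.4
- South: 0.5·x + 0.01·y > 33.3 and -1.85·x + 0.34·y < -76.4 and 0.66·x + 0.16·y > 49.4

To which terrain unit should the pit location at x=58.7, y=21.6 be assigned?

Inner

0.5·58.7 + 0.01·21.6 = 29.566, which is < 33.3
-1.85·58.7 + 0.34·21.6 = -101.251, which is < -76.4
0.66·58.7 + 0.16·21.6 = 42.198, which is < 49.4
This sign pattern matches Inner.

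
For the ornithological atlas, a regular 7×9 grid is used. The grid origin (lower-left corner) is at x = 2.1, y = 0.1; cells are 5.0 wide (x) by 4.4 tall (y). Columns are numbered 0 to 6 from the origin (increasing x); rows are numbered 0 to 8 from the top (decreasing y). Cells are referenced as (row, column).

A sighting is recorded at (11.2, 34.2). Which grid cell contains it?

Column index: ⌊(11.2 − 2.1) / 5.0⌋ = ⌊1.820⌋ = 1
Row offset from origin: ⌊(34.2 − 0.1) / 4.4⌋ = ⌊7.750⌋ = 7 → row 1 (counted from top)

(1, 1)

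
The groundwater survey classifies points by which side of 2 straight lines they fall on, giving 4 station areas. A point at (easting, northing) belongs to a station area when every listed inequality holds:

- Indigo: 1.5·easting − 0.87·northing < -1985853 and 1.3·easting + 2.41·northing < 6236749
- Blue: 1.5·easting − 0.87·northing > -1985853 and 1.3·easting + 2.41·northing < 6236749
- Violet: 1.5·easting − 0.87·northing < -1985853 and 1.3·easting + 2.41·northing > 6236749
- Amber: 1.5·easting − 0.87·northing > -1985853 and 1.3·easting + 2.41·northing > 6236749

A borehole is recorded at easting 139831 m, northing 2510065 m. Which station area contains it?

Blue

1.5·139831 − 0.87·2510065 = -1974010.050, which is > -1985853
1.3·139831 + 2.41·2510065 = 6231036.950, which is < 6236749
This sign pattern matches Blue.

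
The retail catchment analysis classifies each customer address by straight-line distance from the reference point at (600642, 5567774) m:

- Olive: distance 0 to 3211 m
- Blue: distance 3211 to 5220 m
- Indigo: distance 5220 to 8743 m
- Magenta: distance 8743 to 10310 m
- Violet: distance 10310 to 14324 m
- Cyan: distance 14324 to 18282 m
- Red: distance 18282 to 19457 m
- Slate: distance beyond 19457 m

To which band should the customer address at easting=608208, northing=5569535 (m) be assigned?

Distance = √((608208−600642)² + (5569535−5567774)²) = √(57244356.000 + 3101121.000) = 7768.235 m.
5220 ≤ 7768.235 < 8743 → Indigo.

Indigo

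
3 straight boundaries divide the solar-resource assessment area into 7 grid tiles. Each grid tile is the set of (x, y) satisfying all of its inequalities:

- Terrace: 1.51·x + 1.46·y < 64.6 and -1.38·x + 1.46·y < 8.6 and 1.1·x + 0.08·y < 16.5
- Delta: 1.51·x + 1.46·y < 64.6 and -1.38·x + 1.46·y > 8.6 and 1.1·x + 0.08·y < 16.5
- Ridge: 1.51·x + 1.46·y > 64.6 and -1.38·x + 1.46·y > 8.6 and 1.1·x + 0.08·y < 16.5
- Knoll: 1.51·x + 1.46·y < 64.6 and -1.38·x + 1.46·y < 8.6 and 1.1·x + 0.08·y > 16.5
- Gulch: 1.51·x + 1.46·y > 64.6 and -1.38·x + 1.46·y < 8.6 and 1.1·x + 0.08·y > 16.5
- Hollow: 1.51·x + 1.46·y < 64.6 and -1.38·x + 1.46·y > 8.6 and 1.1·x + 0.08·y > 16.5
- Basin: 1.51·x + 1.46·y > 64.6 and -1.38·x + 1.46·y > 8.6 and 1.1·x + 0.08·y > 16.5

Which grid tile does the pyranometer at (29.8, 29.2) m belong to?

1.51·29.8 + 1.46·29.2 = 87.630, which is > 64.6
-1.38·29.8 + 1.46·29.2 = 1.508, which is < 8.6
1.1·29.8 + 0.08·29.2 = 35.116, which is > 16.5
This sign pattern matches Gulch.

Gulch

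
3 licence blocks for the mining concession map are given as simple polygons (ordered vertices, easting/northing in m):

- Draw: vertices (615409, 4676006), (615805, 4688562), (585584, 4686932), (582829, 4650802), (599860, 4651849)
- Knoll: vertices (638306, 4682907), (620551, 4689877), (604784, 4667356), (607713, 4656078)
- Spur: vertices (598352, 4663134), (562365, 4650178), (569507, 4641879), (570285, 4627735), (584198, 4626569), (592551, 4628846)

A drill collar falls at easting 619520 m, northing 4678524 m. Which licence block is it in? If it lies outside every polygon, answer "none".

Knoll

Cast a ray rightward from (619520, 4678524). For each polygon, the edges (by vertex number in listed order) whose endpoints lie on opposite sides of northing = 4678524, where each meets that height, and whether that is right or left of the point:
Draw: 1–2 at easting≈615488.4 (left), 3–4 at easting≈584942.9 (left) → 0 crossings.
Knoll: 2–3 at easting≈612602.7 (left), 4–1 at easting≈633308.1 (right) → 1 crossing.
Spur: no edge straddles that height → 0 crossings.
Only Knoll has an odd count, so the point is inside Knoll.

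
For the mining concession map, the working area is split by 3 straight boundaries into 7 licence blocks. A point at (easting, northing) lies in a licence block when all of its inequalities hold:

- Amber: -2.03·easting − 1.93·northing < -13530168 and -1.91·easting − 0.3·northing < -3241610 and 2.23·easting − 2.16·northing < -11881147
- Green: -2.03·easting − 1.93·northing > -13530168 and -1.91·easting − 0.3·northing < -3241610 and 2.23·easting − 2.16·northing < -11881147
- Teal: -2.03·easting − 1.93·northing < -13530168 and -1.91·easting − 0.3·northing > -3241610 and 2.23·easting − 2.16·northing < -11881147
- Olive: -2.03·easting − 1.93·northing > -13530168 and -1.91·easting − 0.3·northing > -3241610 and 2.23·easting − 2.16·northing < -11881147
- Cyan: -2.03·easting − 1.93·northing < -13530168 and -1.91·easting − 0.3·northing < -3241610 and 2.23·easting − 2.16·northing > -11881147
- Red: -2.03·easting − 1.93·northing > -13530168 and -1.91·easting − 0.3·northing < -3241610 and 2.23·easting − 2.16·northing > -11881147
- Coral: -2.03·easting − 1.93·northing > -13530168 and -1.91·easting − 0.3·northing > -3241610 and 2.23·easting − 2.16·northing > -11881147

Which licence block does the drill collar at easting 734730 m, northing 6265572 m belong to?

-2.03·734730 − 1.93·6265572 = -13584055.860, which is < -13530168
-1.91·734730 − 0.3·6265572 = -3283005.900, which is < -3241610
2.23·734730 − 2.16·6265572 = -11895187.620, which is < -11881147
This sign pattern matches Amber.

Amber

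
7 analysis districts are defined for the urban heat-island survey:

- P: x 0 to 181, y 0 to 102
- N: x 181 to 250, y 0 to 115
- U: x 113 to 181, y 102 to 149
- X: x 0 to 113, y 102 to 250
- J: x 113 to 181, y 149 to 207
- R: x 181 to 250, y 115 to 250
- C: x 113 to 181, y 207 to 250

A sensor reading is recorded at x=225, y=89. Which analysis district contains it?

N

The point has x = 225 and y = 89.
Only N satisfies 181 ≤ x ≤ 250 and 0 ≤ y ≤ 115.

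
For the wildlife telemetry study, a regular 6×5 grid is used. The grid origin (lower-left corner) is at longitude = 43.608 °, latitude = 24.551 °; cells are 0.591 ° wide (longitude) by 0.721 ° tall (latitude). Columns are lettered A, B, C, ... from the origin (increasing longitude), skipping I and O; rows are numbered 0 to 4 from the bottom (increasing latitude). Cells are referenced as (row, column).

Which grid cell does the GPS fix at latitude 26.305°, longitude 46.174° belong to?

Column index: ⌊(46.174 − 43.608) / 0.591⌋ = ⌊4.342⌋ = 4 → column E
Row offset from origin: ⌊(26.305 − 24.551) / 0.721⌋ = ⌊2.433⌋ = 2 → row 2

(2, E)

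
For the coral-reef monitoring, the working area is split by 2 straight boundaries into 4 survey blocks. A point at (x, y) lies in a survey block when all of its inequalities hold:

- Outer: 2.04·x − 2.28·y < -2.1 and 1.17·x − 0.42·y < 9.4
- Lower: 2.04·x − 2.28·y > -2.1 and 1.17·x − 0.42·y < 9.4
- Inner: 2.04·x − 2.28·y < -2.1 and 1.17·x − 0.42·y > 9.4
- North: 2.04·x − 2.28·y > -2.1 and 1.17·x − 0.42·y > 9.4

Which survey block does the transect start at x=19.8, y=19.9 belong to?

Inner

2.04·19.8 − 2.28·19.9 = -4.980, which is < -2.1
1.17·19.8 − 0.42·19.9 = 14.808, which is > 9.4
This sign pattern matches Inner.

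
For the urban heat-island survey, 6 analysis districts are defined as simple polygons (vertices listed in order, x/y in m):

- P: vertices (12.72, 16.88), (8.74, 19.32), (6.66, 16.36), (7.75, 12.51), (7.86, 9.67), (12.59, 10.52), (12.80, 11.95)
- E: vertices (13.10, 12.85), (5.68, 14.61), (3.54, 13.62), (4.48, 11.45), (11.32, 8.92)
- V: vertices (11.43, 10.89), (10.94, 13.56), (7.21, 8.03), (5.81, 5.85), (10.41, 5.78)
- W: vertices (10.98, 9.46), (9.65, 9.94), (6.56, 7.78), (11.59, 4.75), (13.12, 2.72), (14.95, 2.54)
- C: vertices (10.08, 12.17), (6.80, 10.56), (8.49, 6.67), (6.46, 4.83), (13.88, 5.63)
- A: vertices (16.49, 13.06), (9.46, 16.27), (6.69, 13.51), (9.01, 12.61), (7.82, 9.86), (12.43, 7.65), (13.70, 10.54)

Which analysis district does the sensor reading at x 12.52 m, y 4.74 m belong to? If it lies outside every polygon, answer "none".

W

Cast a ray rightward from (12.52, 4.74). For each polygon, the edges (by vertex number in listed order) whose endpoints lie on opposite sides of y = 4.74, where each meets that height, and whether that is right or left of the point:
P: no edge straddles that height → 0 crossings.
E: no edge straddles that height → 0 crossings.
V: no edge straddles that height → 0 crossings.
W: 4–5 at x≈11.598 (left), 6–1 at x≈13.688 (right) → 1 crossing.
C: no edge straddles that height → 0 crossings.
A: no edge straddles that height → 0 crossings.
Only W has an odd count, so the point is inside W.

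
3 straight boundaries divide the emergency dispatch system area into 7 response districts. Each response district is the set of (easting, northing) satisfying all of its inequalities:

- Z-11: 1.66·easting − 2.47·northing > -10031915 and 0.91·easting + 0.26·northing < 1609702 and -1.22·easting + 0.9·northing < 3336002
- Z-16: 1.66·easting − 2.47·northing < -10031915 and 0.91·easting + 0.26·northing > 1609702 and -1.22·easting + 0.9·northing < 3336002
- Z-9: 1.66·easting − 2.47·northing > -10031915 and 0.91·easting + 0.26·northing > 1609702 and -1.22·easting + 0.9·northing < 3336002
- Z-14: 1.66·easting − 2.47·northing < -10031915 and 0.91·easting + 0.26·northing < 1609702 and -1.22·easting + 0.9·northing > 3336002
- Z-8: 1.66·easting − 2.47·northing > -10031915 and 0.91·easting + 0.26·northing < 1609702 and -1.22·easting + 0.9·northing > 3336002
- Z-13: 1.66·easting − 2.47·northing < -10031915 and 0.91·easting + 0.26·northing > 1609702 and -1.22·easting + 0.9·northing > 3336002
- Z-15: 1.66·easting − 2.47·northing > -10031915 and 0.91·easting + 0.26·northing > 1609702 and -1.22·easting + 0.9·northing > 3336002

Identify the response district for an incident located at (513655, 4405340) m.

Z-15

1.66·513655 − 2.47·4405340 = -10028522.500, which is > -10031915
0.91·513655 + 0.26·4405340 = 1612814.450, which is > 1609702
-1.22·513655 + 0.9·4405340 = 3338146.900, which is > 3336002
This sign pattern matches Z-15.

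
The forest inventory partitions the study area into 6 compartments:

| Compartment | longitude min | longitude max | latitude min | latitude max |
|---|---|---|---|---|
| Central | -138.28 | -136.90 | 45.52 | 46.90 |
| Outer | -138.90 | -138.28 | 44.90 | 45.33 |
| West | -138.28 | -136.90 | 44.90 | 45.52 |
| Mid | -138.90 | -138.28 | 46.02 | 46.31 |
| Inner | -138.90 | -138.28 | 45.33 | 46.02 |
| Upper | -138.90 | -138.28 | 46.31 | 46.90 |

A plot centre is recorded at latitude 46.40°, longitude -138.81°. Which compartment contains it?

Upper

The point has longitude = -138.81 and latitude = 46.40.
Only Upper satisfies -138.90 ≤ longitude ≤ -138.28 and 46.31 ≤ latitude ≤ 46.90.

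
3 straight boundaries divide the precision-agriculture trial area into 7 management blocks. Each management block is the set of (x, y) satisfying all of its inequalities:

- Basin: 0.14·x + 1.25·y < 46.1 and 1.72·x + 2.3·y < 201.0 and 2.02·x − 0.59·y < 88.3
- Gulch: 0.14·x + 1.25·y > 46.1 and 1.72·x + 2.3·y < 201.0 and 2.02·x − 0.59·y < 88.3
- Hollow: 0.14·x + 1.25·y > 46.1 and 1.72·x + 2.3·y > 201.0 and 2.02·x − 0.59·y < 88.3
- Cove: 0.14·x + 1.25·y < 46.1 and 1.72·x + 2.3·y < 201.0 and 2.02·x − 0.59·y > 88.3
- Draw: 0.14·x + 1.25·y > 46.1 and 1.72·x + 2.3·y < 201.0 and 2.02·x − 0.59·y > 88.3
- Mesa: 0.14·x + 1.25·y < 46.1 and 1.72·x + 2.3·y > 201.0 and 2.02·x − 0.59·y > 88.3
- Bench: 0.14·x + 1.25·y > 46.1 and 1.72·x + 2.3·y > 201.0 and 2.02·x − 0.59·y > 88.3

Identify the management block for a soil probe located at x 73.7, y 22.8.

Cove

0.14·73.7 + 1.25·22.8 = 38.818, which is < 46.1
1.72·73.7 + 2.3·22.8 = 179.204, which is < 201.0
2.02·73.7 − 0.59·22.8 = 135.422, which is > 88.3
This sign pattern matches Cove.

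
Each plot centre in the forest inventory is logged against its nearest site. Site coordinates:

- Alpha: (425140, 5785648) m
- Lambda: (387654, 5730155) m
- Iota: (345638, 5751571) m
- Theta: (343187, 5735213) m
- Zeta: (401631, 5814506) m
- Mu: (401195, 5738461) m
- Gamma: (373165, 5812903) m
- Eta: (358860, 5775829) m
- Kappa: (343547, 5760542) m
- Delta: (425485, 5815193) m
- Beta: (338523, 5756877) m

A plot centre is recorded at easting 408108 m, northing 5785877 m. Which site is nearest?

Squared distances to each site:
Alpha: 290141465.000; Lambda: 3523307400.000; Iota: 5079402536.000; Theta: 6781577137.000; Zeta: 861571170.000; Mu: 2296066625.000; Gamma: 1951417925.000; Eta: 2526327808.000; Kappa: 4809984946.000; Delta: 1161387985.000; Beta: 5683072225.000.
Minimum at Alpha.

Alpha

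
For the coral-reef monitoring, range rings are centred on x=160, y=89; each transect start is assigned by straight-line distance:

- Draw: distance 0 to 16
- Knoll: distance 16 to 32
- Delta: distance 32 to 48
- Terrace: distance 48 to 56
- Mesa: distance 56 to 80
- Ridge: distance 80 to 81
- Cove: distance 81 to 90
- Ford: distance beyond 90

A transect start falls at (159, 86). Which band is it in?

Distance = √((159−160)² + (86−89)²) = √(1.000 + 9.000) = 3.162.
0 ≤ 3.162 < 16 → Draw.

Draw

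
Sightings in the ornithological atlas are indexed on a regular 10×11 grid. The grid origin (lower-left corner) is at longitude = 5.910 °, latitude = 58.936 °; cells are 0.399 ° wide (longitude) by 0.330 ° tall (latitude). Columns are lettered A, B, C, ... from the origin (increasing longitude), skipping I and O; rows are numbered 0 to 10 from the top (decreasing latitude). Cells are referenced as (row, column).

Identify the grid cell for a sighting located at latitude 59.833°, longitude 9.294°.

Column index: ⌊(9.294 − 5.910) / 0.399⌋ = ⌊8.481⌋ = 8 → column J
Row offset from origin: ⌊(59.833 − 58.936) / 0.330⌋ = ⌊2.718⌋ = 2 → row 8 (counted from top)

(8, J)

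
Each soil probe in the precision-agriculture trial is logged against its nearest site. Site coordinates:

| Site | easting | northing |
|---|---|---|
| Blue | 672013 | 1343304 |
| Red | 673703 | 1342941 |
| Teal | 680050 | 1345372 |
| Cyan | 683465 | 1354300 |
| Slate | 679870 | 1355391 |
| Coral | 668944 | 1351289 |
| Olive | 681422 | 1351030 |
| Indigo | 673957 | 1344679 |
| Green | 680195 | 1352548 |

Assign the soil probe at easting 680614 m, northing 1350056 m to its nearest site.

Squared distances to each site:
Blue: 119566705.000; Red: 98385146.000; Teal: 22257952.000; Cyan: 26139737.000; Slate: 29015761.000; Coral: 137709189.000; Olive: 1601540.000; Indigo: 73227778.000; Green: 6385625.000.
Minimum at Olive.

Olive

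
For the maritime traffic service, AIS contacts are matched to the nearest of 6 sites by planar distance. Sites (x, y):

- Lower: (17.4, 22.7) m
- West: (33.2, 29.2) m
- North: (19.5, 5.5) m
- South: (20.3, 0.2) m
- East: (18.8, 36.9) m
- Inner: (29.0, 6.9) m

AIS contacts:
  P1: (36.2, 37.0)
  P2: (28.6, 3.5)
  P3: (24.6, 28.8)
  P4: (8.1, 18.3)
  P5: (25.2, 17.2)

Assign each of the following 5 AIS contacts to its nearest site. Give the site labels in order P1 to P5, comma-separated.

P1 → West (d²=69.84)
P2 → Inner (d²=11.72)
P3 → West (d²=74.12)
P4 → Lower (d²=105.85)
P5 → Lower (d²=91.09)

West, Inner, West, Lower, Lower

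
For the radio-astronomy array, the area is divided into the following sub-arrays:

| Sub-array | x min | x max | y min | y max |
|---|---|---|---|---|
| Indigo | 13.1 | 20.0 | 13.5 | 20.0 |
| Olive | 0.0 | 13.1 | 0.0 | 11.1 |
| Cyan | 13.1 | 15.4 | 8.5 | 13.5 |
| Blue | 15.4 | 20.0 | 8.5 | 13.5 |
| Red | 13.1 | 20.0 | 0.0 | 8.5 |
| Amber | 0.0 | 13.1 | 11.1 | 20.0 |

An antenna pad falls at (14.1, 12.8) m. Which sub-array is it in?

Cyan

The point has x = 14.1 and y = 12.8.
Only Cyan satisfies 13.1 ≤ x ≤ 15.4 and 8.5 ≤ y ≤ 13.5.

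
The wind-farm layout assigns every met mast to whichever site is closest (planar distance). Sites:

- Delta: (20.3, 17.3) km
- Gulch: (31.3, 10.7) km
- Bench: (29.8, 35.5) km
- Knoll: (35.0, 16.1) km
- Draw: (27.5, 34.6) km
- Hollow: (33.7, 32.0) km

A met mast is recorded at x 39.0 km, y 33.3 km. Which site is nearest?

Squared distances to each site:
Delta: 605.690; Gulch: 570.050; Bench: 89.480; Knoll: 311.840; Draw: 133.940; Hollow: 29.780.
Minimum at Hollow.

Hollow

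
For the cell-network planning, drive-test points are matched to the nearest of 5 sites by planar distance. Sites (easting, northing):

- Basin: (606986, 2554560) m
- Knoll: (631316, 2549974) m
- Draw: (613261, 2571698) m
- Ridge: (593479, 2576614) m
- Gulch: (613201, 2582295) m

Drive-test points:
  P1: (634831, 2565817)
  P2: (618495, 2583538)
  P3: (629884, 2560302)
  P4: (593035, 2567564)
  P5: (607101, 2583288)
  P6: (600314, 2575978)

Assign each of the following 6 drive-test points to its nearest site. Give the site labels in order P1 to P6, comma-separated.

P1 → Knoll (d²=263355874.00)
P2 → Gulch (d²=29571485.00)
P3 → Knoll (d²=108718208.00)
P4 → Ridge (d²=82099636.00)
P5 → Gulch (d²=38196049.00)
P6 → Ridge (d²=47121721.00)

Knoll, Gulch, Knoll, Ridge, Gulch, Ridge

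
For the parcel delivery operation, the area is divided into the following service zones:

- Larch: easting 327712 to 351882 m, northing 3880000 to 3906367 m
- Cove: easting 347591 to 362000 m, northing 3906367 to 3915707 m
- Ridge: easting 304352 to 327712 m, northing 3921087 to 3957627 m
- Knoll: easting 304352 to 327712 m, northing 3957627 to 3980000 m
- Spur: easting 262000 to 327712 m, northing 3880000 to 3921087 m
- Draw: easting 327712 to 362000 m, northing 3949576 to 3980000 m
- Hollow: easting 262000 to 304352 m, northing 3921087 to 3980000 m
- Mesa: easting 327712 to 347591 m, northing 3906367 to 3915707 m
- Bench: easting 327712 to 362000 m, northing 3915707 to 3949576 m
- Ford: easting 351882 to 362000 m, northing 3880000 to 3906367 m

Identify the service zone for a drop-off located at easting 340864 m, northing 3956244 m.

Draw

The point has easting = 340864 and northing = 3956244.
Only Draw satisfies 327712 ≤ easting ≤ 362000 and 3949576 ≤ northing ≤ 3980000.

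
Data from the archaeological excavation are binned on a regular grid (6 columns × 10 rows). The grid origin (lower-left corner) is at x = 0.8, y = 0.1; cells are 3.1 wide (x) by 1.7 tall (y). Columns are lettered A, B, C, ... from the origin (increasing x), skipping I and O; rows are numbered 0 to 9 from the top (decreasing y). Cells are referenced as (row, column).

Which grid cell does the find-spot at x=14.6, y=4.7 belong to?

(7, E)

Column index: ⌊(14.6 − 0.8) / 3.1⌋ = ⌊4.452⌋ = 4 → column E
Row offset from origin: ⌊(4.7 − 0.1) / 1.7⌋ = ⌊2.706⌋ = 2 → row 7 (counted from top)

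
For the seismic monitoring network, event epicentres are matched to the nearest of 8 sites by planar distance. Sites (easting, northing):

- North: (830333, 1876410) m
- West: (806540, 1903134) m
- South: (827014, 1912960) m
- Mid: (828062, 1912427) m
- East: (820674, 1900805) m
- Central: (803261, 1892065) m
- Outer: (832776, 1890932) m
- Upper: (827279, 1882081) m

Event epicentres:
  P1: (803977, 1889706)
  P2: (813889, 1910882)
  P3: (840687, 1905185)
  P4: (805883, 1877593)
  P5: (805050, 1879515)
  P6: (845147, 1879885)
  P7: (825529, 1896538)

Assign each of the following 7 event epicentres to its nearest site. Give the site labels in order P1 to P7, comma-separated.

P1 → Central (d²=6077537.00)
P2 → West (d²=114039305.00)
P3 → Mid (d²=211837189.00)
P4 → Central (d²=216313668.00)
P5 → Central (d²=160703021.00)
P6 → North (d²=231530221.00)
P7 → East (d²=41778314.00)

Central, West, Mid, Central, Central, North, East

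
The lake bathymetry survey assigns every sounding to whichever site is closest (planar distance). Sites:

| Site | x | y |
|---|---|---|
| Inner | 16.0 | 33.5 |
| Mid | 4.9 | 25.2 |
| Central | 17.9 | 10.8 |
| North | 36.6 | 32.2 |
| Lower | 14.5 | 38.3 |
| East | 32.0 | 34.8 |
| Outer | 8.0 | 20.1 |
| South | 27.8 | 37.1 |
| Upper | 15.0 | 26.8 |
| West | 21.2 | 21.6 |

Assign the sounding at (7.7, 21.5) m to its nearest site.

Outer

Squared distances to each site:
Inner: 212.890; Mid: 21.530; Central: 218.530; North: 949.700; Lower: 328.480; East: 767.380; Outer: 2.050; South: 647.370; Upper: 81.380; West: 182.260.
Minimum at Outer.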